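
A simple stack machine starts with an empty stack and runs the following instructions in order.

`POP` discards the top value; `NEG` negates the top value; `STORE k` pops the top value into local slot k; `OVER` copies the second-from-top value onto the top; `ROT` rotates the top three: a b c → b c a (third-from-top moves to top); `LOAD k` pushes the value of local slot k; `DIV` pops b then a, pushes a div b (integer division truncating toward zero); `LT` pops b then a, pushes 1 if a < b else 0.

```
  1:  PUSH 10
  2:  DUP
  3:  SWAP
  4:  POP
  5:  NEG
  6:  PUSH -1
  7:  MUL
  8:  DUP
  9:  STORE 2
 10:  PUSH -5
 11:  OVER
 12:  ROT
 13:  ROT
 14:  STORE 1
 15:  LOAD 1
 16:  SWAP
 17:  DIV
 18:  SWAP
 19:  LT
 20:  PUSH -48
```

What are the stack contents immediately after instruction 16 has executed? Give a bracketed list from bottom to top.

PUSH 10 -> 10
DUP     -> 10 10
SWAP    -> 10 10
POP     -> 10
NEG     -> -10
PUSH -1 -> -10 -1
MUL     -> 10
DUP     -> 10 10
STORE 2 -> 10
PUSH -5 -> 10 -5
OVER    -> 10 -5 10
ROT     -> -5 10 10
ROT     -> 10 10 -5
STORE 1 -> 10 10
LOAD 1  -> 10 10 -5
SWAP    -> 10 -5 10

[10, -5, 10]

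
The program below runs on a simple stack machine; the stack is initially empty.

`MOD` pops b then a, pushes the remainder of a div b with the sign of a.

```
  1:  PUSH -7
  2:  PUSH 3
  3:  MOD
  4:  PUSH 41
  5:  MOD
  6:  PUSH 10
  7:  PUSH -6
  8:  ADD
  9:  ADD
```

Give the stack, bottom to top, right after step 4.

[-1, 41]

PUSH -7  [-7]
PUSH 3   [-7, 3]
MOD      [-1]
PUSH 41  [-1, 41]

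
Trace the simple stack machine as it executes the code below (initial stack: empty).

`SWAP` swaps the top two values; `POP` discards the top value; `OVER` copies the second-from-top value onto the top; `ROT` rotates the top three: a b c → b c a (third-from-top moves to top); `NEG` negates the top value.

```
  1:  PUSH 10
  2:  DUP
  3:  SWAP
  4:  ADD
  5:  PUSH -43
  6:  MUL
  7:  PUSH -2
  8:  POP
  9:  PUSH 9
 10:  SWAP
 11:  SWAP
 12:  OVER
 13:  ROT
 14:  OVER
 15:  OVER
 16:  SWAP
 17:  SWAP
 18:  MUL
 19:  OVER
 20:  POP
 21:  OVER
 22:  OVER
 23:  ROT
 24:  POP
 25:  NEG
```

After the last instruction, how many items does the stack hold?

PUSH 10   [10]
DUP       [10, 10]
SWAP      [10, 10]
ADD       [20]
PUSH -43  [20, -43]
MUL       [-860]
PUSH -2   [-860, -2]
POP       [-860]
PUSH 9    [-860, 9]
SWAP      [9, -860]
SWAP      [-860, 9]
OVER      [-860, 9, -860]
ROT       [9, -860, -860]
OVER      [9, -860, -860, -860]
OVER      [9, -860, -860, -860, -860]
SWAP      [9, -860, -860, -860, -860]
SWAP      [9, -860, -860, -860, -860]
MUL       [9, -860, -860, 739600]
OVER      [9, -860, -860, 739600, -860]
POP       [9, -860, -860, 739600]
OVER      [9, -860, -860, 739600, -860]
OVER      [9, -860, -860, 739600, -860, 739600]
ROT       [9, -860, -860, -860, 739600, 739600]
POP       [9, -860, -860, -860, 739600]
NEG       [9, -860, -860, -860, -739600]

5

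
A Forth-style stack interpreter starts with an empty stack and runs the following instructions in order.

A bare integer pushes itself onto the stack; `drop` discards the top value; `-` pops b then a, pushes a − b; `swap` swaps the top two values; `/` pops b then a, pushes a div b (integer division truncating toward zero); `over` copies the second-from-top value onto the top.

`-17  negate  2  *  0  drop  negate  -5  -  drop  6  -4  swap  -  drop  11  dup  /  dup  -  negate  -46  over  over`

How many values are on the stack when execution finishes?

4

-17    → [-17]
negate → [17]
2      → [17, 2]
*      → [34]
0      → [34, 0]
drop   → [34]
negate → [-34]
-5     → [-34, -5]
-      → [-29]
drop   → []
6      → [6]
-4     → [6, -4]
swap   → [-4, 6]
-      → [-10]
drop   → []
11     → [11]
dup    → [11, 11]
/      → [1]
dup    → [1, 1]
-      → [0]
negate → [0]
-46    → [0, -46]
over   → [0, -46, 0]
over   → [0, -46, 0, -46]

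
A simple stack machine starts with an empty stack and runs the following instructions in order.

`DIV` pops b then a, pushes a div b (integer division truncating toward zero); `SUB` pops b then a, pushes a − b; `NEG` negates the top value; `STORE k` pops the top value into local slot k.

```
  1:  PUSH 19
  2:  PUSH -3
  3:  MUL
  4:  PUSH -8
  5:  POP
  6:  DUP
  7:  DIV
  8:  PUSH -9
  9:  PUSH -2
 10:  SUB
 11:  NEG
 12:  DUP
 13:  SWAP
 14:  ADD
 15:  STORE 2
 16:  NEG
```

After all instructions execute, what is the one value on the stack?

PUSH 19  19
PUSH -3  19 -3
MUL      -57
PUSH -8  -57 -8
POP      -57
DUP      -57 -57
DIV      1
PUSH -9  1 -9
PUSH -2  1 -9 -2
SUB      1 -7
NEG      1 7
DUP      1 7 7
SWAP     1 7 7
ADD      1 14
STORE 2  1
NEG      -1

-1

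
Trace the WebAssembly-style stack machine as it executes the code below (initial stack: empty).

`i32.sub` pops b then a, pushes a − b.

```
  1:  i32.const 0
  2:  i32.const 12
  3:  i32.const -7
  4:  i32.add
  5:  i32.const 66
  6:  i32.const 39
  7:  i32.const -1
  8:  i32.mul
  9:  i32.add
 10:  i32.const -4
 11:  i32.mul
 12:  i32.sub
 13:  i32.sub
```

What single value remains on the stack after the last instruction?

i32.const 0  : 0
i32.const 12 : 0 12
i32.const -7 : 0 12 -7
i32.add      : 0 5
i32.const 66 : 0 5 66
i32.const 39 : 0 5 66 39
i32.const -1 : 0 5 66 39 -1
i32.mul      : 0 5 66 -39
i32.add      : 0 5 27
i32.const -4 : 0 5 27 -4
i32.mul      : 0 5 -108
i32.sub      : 0 113
i32.sub      : -113

-113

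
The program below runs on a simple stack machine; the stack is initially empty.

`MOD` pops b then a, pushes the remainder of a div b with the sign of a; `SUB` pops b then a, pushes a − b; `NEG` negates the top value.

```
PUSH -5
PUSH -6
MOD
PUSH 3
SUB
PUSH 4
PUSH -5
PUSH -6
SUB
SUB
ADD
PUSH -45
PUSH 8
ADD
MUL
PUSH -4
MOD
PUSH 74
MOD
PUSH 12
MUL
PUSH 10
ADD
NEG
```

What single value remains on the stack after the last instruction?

PUSH -5  : -5
PUSH -6  : -5 -6
MOD      : -5
PUSH 3   : -5 3
SUB      : -8
PUSH 4   : -8 4
PUSH -5  : -8 4 -5
PUSH -6  : -8 4 -5 -6
SUB      : -8 4 1
SUB      : -8 3
ADD      : -5
PUSH -45 : -5 -45
PUSH 8   : -5 -45 8
ADD      : -5 -37
MUL      : 185
PUSH -4  : 185 -4
MOD      : 1
PUSH 74  : 1 74
MOD      : 1
PUSH 12  : 1 12
MUL      : 12
PUSH 10  : 12 10
ADD      : 22
NEG      : -22

-22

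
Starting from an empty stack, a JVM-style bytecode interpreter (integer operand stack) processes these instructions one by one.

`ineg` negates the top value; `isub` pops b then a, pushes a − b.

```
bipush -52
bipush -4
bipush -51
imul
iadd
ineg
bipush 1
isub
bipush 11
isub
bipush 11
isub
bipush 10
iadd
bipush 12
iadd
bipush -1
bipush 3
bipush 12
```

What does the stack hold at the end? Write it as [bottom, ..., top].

bipush -52 → -52
bipush -4  → -52 -4
bipush -51 → -52 -4 -51
imul       → -52 204
iadd       → 152
ineg       → -152
bipush 1   → -152 1
isub       → -153
bipush 11  → -153 11
isub       → -164
bipush 11  → -164 11
isub       → -175
bipush 10  → -175 10
iadd       → -165
bipush 12  → -165 12
iadd       → -153
bipush -1  → -153 -1
bipush 3   → -153 -1 3
bipush 12  → -153 -1 3 12

[-153, -1, 3, 12]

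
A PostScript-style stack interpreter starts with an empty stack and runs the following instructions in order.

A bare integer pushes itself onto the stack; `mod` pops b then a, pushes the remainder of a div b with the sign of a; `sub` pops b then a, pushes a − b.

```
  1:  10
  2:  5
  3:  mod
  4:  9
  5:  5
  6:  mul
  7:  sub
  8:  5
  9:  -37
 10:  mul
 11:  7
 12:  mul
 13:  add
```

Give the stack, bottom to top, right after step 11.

[-45, -185, 7]

10  : 10
5   : 10 5
mod : 0
9   : 0 9
5   : 0 9 5
mul : 0 45
sub : -45
5   : -45 5
-37 : -45 5 -37
mul : -45 -185
7   : -45 -185 7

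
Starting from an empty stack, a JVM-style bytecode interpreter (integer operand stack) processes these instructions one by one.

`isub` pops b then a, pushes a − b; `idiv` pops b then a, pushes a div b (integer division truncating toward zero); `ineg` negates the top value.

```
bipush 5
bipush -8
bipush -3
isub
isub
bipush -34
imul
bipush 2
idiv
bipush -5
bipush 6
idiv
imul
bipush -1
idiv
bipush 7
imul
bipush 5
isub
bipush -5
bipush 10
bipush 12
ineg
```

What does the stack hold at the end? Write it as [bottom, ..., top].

bipush 5   : [5]
bipush -8  : [5, -8]
bipush -3  : [5, -8, -3]
isub       : [5, -5]
isub       : [10]
bipush -34 : [10, -34]
imul       : [-340]
bipush 2   : [-340, 2]
idiv       : [-170]
bipush -5  : [-170, -5]
bipush 6   : [-170, -5, 6]
idiv       : [-170, 0]
imul       : [0]
bipush -1  : [0, -1]
idiv       : [0]
bipush 7   : [0, 7]
imul       : [0]
bipush 5   : [0, 5]
isub       : [-5]
bipush -5  : [-5, -5]
bipush 10  : [-5, -5, 10]
bipush 12  : [-5, -5, 10, 12]
ineg       : [-5, -5, 10, -12]

[-5, -5, 10, -12]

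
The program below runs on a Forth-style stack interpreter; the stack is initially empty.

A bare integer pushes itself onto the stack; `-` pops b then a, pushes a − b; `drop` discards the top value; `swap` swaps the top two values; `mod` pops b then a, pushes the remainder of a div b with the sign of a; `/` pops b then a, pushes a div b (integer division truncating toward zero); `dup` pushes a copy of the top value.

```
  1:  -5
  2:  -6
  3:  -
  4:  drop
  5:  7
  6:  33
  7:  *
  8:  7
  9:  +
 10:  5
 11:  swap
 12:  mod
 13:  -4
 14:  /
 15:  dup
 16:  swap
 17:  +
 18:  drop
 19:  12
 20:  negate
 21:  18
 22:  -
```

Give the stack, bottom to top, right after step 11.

-5   : -5
-6   : -5 -6
-    : 1
drop : (empty)
7    : 7
33   : 7 33
*    : 231
7    : 231 7
+    : 238
5    : 238 5
swap : 5 238

[5, 238]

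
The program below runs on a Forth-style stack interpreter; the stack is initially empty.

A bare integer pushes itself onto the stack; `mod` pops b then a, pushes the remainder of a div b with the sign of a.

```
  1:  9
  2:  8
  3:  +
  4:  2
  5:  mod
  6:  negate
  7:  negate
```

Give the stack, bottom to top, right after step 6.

[-1]

9       [9]
8       [9, 8]
+       [17]
2       [17, 2]
mod     [1]
negate  [-1]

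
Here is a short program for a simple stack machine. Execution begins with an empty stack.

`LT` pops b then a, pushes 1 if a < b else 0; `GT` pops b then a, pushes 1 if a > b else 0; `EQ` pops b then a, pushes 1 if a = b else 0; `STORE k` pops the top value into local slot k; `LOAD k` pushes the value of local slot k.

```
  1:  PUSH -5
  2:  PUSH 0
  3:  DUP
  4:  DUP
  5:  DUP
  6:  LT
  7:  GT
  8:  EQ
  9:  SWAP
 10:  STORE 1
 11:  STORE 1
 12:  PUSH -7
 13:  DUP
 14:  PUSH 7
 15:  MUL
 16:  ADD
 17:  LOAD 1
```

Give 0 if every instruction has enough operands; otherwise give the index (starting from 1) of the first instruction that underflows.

0

PUSH -5  [-5]
PUSH 0   [-5, 0]
DUP      [-5, 0, 0]
DUP      [-5, 0, 0, 0]
DUP      [-5, 0, 0, 0, 0]
LT       [-5, 0, 0, 0]
GT       [-5, 0, 0]
EQ       [-5, 1]
SWAP     [1, -5]
STORE 1  [1]
STORE 1  []
PUSH -7  [-7]
DUP      [-7, -7]
PUSH 7   [-7, -7, 7]
MUL      [-7, -49]
ADD      [-56]
LOAD 1   [-56, 1]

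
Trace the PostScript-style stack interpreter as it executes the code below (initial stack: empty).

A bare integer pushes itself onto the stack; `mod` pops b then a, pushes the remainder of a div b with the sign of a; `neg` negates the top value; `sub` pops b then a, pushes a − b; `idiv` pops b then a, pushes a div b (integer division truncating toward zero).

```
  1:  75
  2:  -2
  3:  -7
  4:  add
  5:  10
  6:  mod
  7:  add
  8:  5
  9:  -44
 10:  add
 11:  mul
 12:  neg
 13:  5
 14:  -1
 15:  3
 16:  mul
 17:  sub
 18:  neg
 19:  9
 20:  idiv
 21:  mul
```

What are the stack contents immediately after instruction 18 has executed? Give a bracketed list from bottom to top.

[2574, -8]

75  → [75]
-2  → [75, -2]
-7  → [75, -2, -7]
add → [75, -9]
10  → [75, -9, 10]
mod → [75, -9]
add → [66]
5   → [66, 5]
-44 → [66, 5, -44]
add → [66, -39]
mul → [-2574]
neg → [2574]
5   → [2574, 5]
-1  → [2574, 5, -1]
3   → [2574, 5, -1, 3]
mul → [2574, 5, -3]
sub → [2574, 8]
neg → [2574, -8]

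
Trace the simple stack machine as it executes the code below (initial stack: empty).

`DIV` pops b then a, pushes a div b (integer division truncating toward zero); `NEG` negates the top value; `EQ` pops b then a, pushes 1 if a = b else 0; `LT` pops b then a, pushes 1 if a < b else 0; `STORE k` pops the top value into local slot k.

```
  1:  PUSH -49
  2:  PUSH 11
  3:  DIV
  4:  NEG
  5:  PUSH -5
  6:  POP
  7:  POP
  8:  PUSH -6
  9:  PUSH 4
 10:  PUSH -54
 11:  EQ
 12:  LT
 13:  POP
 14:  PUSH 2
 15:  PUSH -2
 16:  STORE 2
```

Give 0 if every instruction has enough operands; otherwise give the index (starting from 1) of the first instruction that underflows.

PUSH -49 -> -49
PUSH 11  -> -49 11
DIV      -> -4
NEG      -> 4
PUSH -5  -> 4 -5
POP      -> 4
POP      -> (empty)
PUSH -6  -> -6
PUSH 4   -> -6 4
PUSH -54 -> -6 4 -54
EQ       -> -6 0
LT       -> 1
POP      -> (empty)
PUSH 2   -> 2
PUSH -2  -> 2 -2
STORE 2  -> 2

0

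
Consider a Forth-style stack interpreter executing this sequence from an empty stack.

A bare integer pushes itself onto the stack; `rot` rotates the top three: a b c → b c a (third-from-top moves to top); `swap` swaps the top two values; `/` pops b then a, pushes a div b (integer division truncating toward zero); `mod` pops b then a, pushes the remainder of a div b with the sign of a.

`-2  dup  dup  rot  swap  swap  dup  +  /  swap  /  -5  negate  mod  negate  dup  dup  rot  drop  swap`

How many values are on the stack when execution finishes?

2

-2      -2
dup     -2 -2
dup     -2 -2 -2
rot     -2 -2 -2
swap    -2 -2 -2
swap    -2 -2 -2
dup     -2 -2 -2 -2
+       -2 -2 -4
/       -2 0
swap    0 -2
/       0
-5      0 -5
negate  0 5
mod     0
negate  0
dup     0 0
dup     0 0 0
rot     0 0 0
drop    0 0
swap    0 0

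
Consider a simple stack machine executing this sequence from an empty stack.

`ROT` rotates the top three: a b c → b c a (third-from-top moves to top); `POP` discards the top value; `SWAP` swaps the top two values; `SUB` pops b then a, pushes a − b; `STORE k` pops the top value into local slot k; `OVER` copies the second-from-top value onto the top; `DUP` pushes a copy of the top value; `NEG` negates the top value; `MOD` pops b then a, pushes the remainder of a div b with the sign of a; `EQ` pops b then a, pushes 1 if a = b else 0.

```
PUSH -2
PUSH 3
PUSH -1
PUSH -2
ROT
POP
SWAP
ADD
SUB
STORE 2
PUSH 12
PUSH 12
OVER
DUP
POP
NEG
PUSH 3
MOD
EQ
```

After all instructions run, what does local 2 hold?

PUSH -2  -2
PUSH 3   -2 3
PUSH -1  -2 3 -1
PUSH -2  -2 3 -1 -2
ROT      -2 -1 -2 3
POP      -2 -1 -2
SWAP     -2 -2 -1
ADD      -2 -3
SUB      1
STORE 2  (empty)
PUSH 12  12
PUSH 12  12 12
OVER     12 12 12
DUP      12 12 12 12
POP      12 12 12
NEG      12 12 -12
PUSH 3   12 12 -12 3
MOD      12 12 0
EQ       12 0

1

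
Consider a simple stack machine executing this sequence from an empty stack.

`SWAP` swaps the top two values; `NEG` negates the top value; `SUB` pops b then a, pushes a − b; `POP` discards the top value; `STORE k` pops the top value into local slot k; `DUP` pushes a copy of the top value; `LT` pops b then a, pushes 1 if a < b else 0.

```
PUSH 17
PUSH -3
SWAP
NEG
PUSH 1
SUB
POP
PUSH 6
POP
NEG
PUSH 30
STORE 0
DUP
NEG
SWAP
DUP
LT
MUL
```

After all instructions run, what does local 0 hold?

PUSH 17  [17]
PUSH -3  [17, -3]
SWAP     [-3, 17]
NEG      [-3, -17]
PUSH 1   [-3, -17, 1]
SUB      [-3, -18]
POP      [-3]
PUSH 6   [-3, 6]
POP      [-3]
NEG      [3]
PUSH 30  [3, 30]
STORE 0  [3]
DUP      [3, 3]
NEG      [3, -3]
SWAP     [-3, 3]
DUP      [-3, 3, 3]
LT       [-3, 0]
MUL      [0]

30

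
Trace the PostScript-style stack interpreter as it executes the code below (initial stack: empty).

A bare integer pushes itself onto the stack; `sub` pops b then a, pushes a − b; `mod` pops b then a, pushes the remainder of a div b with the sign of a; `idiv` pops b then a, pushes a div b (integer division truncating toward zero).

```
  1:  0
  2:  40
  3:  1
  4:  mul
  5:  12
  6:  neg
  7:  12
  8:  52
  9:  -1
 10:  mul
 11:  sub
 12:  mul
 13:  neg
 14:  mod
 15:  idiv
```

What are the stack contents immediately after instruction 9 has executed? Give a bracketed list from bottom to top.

0   : 0
40  : 0 40
1   : 0 40 1
mul : 0 40
12  : 0 40 12
neg : 0 40 -12
12  : 0 40 -12 12
52  : 0 40 -12 12 52
-1  : 0 40 -12 12 52 -1

[0, 40, -12, 12, 52, -1]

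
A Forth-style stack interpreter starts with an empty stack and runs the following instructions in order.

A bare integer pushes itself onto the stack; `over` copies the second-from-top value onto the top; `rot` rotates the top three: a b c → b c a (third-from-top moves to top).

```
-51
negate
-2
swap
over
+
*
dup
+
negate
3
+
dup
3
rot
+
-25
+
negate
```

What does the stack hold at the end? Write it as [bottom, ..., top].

-51    : -51
negate : 51
-2     : 51 -2
swap   : -2 51
over   : -2 51 -2
+      : -2 49
*      : -98
dup    : -98 -98
+      : -196
negate : 196
3      : 196 3
+      : 199
dup    : 199 199
3      : 199 199 3
rot    : 199 3 199
+      : 199 202
-25    : 199 202 -25
+      : 199 177
negate : 199 -177

[199, -177]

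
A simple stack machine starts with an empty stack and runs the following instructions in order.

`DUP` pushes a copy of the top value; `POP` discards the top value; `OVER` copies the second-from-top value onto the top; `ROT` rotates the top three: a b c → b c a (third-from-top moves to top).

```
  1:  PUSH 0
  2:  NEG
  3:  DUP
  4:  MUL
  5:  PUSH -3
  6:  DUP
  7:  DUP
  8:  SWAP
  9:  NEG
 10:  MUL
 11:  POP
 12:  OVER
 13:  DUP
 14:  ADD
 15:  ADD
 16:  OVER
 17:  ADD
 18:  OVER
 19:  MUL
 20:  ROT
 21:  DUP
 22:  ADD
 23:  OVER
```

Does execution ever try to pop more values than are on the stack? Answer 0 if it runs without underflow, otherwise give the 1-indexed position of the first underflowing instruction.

PUSH 0  -> [0]
NEG     -> [0]
DUP     -> [0, 0]
MUL     -> [0]
PUSH -3 -> [0, -3]
DUP     -> [0, -3, -3]
DUP     -> [0, -3, -3, -3]
SWAP    -> [0, -3, -3, -3]
NEG     -> [0, -3, -3, 3]
MUL     -> [0, -3, -9]
POP     -> [0, -3]
OVER    -> [0, -3, 0]
DUP     -> [0, -3, 0, 0]
ADD     -> [0, -3, 0]
ADD     -> [0, -3]
OVER    -> [0, -3, 0]
ADD     -> [0, -3]
OVER    -> [0, -3, 0]
MUL     -> [0, 0]
ROT  — needs 3 operands, stack has 2 → underflow

20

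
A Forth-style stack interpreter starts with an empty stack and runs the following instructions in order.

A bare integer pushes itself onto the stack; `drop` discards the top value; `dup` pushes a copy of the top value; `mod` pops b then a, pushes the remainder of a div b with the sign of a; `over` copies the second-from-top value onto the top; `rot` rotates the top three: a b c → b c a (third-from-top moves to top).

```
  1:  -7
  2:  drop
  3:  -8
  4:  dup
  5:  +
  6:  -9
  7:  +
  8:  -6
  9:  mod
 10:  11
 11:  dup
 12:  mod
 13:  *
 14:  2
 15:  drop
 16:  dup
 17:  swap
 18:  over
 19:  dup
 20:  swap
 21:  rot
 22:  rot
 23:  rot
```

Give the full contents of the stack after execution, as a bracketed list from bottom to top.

[0, 0, 0, 0]

-7   -> -7
drop -> (empty)
-8   -> -8
dup  -> -8 -8
+    -> -16
-9   -> -16 -9
+    -> -25
-6   -> -25 -6
mod  -> -1
11   -> -1 11
dup  -> -1 11 11
mod  -> -1 0
*    -> 0
2    -> 0 2
drop -> 0
dup  -> 0 0
swap -> 0 0
over -> 0 0 0
dup  -> 0 0 0 0
swap -> 0 0 0 0
rot  -> 0 0 0 0
rot  -> 0 0 0 0
rot  -> 0 0 0 0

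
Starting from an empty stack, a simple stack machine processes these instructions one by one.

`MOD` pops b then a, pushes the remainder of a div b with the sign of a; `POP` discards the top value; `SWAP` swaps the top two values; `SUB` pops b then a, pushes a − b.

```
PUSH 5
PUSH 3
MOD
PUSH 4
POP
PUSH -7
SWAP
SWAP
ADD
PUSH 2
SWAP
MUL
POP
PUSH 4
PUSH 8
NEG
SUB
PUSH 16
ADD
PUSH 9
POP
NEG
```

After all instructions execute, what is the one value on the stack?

PUSH 5   5
PUSH 3   5 3
MOD      2
PUSH 4   2 4
POP      2
PUSH -7  2 -7
SWAP     -7 2
SWAP     2 -7
ADD      -5
PUSH 2   -5 2
SWAP     2 -5
MUL      -10
POP      (empty)
PUSH 4   4
PUSH 8   4 8
NEG      4 -8
SUB      12
PUSH 16  12 16
ADD      28
PUSH 9   28 9
POP      28
NEG      -28

-28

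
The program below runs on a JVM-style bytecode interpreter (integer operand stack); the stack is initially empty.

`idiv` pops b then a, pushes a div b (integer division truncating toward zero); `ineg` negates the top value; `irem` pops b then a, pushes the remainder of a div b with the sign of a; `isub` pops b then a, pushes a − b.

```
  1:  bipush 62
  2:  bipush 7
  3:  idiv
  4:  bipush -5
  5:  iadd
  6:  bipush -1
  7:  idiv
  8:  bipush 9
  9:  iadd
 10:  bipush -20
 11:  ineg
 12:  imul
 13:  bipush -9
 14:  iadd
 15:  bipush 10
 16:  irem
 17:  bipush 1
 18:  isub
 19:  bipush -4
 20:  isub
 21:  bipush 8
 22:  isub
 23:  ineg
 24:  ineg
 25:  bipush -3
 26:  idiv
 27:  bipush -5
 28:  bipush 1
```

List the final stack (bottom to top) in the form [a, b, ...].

[1, -5, 1]

bipush 62  → 62
bipush 7   → 62 7
idiv       → 8
bipush -5  → 8 -5
iadd       → 3
bipush -1  → 3 -1
idiv       → -3
bipush 9   → -3 9
iadd       → 6
bipush -20 → 6 -20
ineg       → 6 20
imul       → 120
bipush -9  → 120 -9
iadd       → 111
bipush 10  → 111 10
irem       → 1
bipush 1   → 1 1
isub       → 0
bipush -4  → 0 -4
isub       → 4
bipush 8   → 4 8
isub       → -4
ineg       → 4
ineg       → -4
bipush -3  → -4 -3
idiv       → 1
bipush -5  → 1 -5
bipush 1   → 1 -5 1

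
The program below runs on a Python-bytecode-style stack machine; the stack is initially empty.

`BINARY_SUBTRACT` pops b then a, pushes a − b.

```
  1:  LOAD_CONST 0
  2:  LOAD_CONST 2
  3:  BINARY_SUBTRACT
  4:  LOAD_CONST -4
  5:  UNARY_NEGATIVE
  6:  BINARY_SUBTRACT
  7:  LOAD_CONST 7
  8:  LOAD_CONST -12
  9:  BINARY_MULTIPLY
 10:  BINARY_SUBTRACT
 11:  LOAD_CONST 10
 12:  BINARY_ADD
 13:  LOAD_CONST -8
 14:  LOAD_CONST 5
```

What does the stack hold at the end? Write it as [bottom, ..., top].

[88, -8, 5]

LOAD_CONST 0    : 0
LOAD_CONST 2    : 0 2
BINARY_SUBTRACT : -2
LOAD_CONST -4   : -2 -4
UNARY_NEGATIVE  : -2 4
BINARY_SUBTRACT : -6
LOAD_CONST 7    : -6 7
LOAD_CONST -12  : -6 7 -12
BINARY_MULTIPLY : -6 -84
BINARY_SUBTRACT : 78
LOAD_CONST 10   : 78 10
BINARY_ADD      : 88
LOAD_CONST -8   : 88 -8
LOAD_CONST 5    : 88 -8 5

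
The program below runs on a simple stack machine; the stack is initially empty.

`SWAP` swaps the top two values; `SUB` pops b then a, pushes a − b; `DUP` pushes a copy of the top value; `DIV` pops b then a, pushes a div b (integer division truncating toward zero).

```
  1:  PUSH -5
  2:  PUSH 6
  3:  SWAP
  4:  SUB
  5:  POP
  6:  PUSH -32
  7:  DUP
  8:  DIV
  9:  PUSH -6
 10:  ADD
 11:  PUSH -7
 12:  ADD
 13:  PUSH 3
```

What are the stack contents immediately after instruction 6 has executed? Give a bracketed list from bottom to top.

PUSH -5  : -5
PUSH 6   : -5 6
SWAP     : 6 -5
SUB      : 11
POP      : (empty)
PUSH -32 : -32

[-32]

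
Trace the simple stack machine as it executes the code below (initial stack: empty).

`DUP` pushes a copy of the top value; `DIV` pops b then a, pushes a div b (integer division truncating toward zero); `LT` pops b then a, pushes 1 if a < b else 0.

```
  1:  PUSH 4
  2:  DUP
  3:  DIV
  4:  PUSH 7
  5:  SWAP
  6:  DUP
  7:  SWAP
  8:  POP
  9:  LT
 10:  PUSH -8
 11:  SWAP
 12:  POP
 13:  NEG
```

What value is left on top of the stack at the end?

PUSH 4  : 4
DUP     : 4 4
DIV     : 1
PUSH 7  : 1 7
SWAP    : 7 1
DUP     : 7 1 1
SWAP    : 7 1 1
POP     : 7 1
LT      : 0
PUSH -8 : 0 -8
SWAP    : -8 0
POP     : -8
NEG     : 8

8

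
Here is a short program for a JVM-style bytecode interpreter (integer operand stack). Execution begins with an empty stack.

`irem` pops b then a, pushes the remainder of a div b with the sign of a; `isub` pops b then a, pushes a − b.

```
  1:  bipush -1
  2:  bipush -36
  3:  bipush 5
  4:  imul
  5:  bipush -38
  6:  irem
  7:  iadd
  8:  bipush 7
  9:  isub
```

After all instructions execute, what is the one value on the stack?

-36

bipush -1  → [-1]
bipush -36 → [-1, -36]
bipush 5   → [-1, -36, 5]
imul       → [-1, -180]
bipush -38 → [-1, -180, -38]
irem       → [-1, -28]
iadd       → [-29]
bipush 7   → [-29, 7]
isub       → [-36]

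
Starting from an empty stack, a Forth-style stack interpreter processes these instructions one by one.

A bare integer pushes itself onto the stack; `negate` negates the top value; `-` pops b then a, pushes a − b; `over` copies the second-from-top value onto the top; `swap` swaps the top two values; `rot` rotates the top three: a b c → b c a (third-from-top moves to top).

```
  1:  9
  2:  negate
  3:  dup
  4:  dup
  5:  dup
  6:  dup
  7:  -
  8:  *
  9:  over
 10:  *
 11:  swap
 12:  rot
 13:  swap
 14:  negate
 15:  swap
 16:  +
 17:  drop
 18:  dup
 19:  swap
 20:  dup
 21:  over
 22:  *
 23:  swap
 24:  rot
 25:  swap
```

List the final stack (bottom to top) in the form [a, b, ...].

9      → 9
negate → -9
dup    → -9 -9
dup    → -9 -9 -9
dup    → -9 -9 -9 -9
dup    → -9 -9 -9 -9 -9
-      → -9 -9 -9 0
*      → -9 -9 0
over   → -9 -9 0 -9
*      → -9 -9 0
swap   → -9 0 -9
rot    → 0 -9 -9
swap   → 0 -9 -9
negate → 0 -9 9
swap   → 0 9 -9
+      → 0 0
drop   → 0
dup    → 0 0
swap   → 0 0
dup    → 0 0 0
over   → 0 0 0 0
*      → 0 0 0
swap   → 0 0 0
rot    → 0 0 0
swap   → 0 0 0

[0, 0, 0]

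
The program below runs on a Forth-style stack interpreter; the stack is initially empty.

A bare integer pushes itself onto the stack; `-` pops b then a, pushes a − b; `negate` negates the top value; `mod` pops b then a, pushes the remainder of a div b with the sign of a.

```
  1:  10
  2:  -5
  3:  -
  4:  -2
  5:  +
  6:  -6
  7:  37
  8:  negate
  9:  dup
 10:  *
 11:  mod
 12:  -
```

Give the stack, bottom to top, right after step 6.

[13, -6]

10  [10]
-5  [10, -5]
-   [15]
-2  [15, -2]
+   [13]
-6  [13, -6]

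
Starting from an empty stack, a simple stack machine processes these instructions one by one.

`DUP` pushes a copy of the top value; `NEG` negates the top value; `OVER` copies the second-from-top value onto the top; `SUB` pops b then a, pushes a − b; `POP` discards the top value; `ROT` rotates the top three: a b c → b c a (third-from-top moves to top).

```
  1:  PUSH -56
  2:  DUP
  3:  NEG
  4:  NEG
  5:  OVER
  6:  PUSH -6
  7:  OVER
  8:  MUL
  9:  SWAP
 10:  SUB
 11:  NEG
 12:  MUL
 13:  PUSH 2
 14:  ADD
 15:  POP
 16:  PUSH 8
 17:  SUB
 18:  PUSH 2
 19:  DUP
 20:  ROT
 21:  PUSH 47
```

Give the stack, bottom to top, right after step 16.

[-56, 8]

PUSH -56  -56
DUP       -56 -56
NEG       -56 56
NEG       -56 -56
OVER      -56 -56 -56
PUSH -6   -56 -56 -56 -6
OVER      -56 -56 -56 -6 -56
MUL       -56 -56 -56 336
SWAP      -56 -56 336 -56
SUB       -56 -56 392
NEG       -56 -56 -392
MUL       -56 21952
PUSH 2    -56 21952 2
ADD       -56 21954
POP       -56
PUSH 8    -56 8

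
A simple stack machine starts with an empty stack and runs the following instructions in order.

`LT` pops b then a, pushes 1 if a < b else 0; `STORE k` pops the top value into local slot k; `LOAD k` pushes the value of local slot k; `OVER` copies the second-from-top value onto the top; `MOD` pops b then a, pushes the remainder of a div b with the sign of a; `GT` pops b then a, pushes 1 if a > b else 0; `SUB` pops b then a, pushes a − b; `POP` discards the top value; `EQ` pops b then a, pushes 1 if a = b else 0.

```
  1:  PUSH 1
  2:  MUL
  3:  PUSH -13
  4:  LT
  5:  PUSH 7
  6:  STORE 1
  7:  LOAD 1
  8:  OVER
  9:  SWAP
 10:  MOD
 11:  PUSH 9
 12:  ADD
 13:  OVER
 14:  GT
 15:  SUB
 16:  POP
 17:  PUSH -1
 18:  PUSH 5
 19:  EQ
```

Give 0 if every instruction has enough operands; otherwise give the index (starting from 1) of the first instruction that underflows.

PUSH 1 -> [1]
MUL  — needs 2 operands, stack has 1 → underflow

2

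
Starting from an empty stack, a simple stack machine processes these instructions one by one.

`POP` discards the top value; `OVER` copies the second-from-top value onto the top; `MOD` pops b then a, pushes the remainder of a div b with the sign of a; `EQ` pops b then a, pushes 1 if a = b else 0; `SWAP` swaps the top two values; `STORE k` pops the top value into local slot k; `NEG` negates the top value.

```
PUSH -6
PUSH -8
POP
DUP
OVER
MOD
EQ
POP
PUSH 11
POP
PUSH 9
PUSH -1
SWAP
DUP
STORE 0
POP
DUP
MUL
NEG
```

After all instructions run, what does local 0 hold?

9

PUSH -6 : -6
PUSH -8 : -6 -8
POP     : -6
DUP     : -6 -6
OVER    : -6 -6 -6
MOD     : -6 0
EQ      : 0
POP     : (empty)
PUSH 11 : 11
POP     : (empty)
PUSH 9  : 9
PUSH -1 : 9 -1
SWAP    : -1 9
DUP     : -1 9 9
STORE 0 : -1 9
POP     : -1
DUP     : -1 -1
MUL     : 1
NEG     : -1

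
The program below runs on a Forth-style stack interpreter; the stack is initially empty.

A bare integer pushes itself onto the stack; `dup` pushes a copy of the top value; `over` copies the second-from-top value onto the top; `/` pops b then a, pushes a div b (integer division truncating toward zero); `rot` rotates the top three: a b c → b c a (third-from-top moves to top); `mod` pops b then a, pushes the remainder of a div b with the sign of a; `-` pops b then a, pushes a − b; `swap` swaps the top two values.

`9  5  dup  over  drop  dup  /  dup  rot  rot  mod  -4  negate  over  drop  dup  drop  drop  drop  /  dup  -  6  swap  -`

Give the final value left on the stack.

9       [9]
5       [9, 5]
dup     [9, 5, 5]
over    [9, 5, 5, 5]
drop    [9, 5, 5]
dup     [9, 5, 5, 5]
/       [9, 5, 1]
dup     [9, 5, 1, 1]
rot     [9, 1, 1, 5]
rot     [9, 1, 5, 1]
mod     [9, 1, 0]
-4      [9, 1, 0, -4]
negate  [9, 1, 0, 4]
over    [9, 1, 0, 4, 0]
drop    [9, 1, 0, 4]
dup     [9, 1, 0, 4, 4]
drop    [9, 1, 0, 4]
drop    [9, 1, 0]
drop    [9, 1]
/       [9]
dup     [9, 9]
-       [0]
6       [0, 6]
swap    [6, 0]
-       [6]

6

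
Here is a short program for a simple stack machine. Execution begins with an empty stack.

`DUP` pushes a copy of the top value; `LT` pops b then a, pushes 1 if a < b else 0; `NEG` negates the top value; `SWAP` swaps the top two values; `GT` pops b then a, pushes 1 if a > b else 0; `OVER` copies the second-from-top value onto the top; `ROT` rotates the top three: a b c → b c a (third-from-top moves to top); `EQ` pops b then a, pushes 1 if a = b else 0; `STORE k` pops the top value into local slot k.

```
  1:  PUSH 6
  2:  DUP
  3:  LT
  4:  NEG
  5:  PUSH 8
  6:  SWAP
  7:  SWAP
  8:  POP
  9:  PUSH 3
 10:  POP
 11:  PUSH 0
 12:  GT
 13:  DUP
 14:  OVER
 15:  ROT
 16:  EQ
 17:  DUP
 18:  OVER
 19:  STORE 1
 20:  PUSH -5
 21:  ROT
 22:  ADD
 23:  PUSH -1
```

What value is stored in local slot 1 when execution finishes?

1

PUSH 6  -> [6]
DUP     -> [6, 6]
LT      -> [0]
NEG     -> [0]
PUSH 8  -> [0, 8]
SWAP    -> [8, 0]
SWAP    -> [0, 8]
POP     -> [0]
PUSH 3  -> [0, 3]
POP     -> [0]
PUSH 0  -> [0, 0]
GT      -> [0]
DUP     -> [0, 0]
OVER    -> [0, 0, 0]
ROT     -> [0, 0, 0]
EQ      -> [0, 1]
DUP     -> [0, 1, 1]
OVER    -> [0, 1, 1, 1]
STORE 1 -> [0, 1, 1]
PUSH -5 -> [0, 1, 1, -5]
ROT     -> [0, 1, -5, 1]
ADD     -> [0, 1, -4]
PUSH -1 -> [0, 1, -4, -1]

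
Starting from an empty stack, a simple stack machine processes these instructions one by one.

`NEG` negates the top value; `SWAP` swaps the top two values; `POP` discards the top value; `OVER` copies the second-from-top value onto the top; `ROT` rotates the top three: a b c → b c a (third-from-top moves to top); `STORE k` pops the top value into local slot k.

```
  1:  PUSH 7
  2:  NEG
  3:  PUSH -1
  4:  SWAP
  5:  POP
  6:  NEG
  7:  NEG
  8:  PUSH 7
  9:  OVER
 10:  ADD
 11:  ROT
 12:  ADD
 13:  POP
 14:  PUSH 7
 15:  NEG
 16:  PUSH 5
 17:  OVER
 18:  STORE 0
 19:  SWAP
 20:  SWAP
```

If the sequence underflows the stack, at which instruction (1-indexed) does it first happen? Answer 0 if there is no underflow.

11

PUSH 7   7
NEG      -7
PUSH -1  -7 -1
SWAP     -1 -7
POP      -1
NEG      1
NEG      -1
PUSH 7   -1 7
OVER     -1 7 -1
ADD      -1 6
ROT  — needs 3 operands, stack has 2 → underflow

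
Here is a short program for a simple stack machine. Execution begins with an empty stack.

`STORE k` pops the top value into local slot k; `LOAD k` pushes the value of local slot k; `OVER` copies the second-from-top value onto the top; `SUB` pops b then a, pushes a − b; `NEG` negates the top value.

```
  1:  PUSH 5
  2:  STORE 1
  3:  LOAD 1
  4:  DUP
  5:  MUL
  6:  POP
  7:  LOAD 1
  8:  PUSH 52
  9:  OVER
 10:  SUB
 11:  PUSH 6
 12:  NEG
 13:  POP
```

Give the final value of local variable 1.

PUSH 5  → 5
STORE 1 → (empty)
LOAD 1  → 5
DUP     → 5 5
MUL     → 25
POP     → (empty)
LOAD 1  → 5
PUSH 52 → 5 52
OVER    → 5 52 5
SUB     → 5 47
PUSH 6  → 5 47 6
NEG     → 5 47 -6
POP     → 5 47

5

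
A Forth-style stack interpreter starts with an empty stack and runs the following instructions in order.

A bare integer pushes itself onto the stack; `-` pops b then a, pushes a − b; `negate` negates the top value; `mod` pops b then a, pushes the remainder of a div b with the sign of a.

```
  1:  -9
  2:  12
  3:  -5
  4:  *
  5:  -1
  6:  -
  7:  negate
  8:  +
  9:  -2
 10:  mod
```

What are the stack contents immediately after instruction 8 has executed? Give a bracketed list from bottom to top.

-9      [-9]
12      [-9, 12]
-5      [-9, 12, -5]
*       [-9, -60]
-1      [-9, -60, -1]
-       [-9, -59]
negate  [-9, 59]
+       [50]

[50]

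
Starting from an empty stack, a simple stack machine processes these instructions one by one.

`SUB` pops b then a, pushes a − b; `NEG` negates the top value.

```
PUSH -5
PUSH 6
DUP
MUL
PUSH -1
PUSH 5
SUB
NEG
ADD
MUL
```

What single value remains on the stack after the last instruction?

-210

PUSH -5  -5
PUSH 6   -5 6
DUP      -5 6 6
MUL      -5 36
PUSH -1  -5 36 -1
PUSH 5   -5 36 -1 5
SUB      -5 36 -6
NEG      -5 36 6
ADD      -5 42
MUL      -210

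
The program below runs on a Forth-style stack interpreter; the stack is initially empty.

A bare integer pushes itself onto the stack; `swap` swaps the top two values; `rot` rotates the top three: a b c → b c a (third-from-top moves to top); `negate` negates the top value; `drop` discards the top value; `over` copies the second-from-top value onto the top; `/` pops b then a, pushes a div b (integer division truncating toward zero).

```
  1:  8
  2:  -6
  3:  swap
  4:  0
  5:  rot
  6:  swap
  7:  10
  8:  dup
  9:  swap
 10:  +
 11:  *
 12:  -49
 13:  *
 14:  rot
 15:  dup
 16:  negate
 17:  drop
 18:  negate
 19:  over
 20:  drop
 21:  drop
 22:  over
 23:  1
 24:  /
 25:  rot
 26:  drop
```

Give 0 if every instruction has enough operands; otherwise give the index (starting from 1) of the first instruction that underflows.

0

8      : [8]
-6     : [8, -6]
swap   : [-6, 8]
0      : [-6, 8, 0]
rot    : [8, 0, -6]
swap   : [8, -6, 0]
10     : [8, -6, 0, 10]
dup    : [8, -6, 0, 10, 10]
swap   : [8, -6, 0, 10, 10]
+      : [8, -6, 0, 20]
*      : [8, -6, 0]
-49    : [8, -6, 0, -49]
*      : [8, -6, 0]
rot    : [-6, 0, 8]
dup    : [-6, 0, 8, 8]
negate : [-6, 0, 8, -8]
drop   : [-6, 0, 8]
negate : [-6, 0, -8]
over   : [-6, 0, -8, 0]
drop   : [-6, 0, -8]
drop   : [-6, 0]
over   : [-6, 0, -6]
1      : [-6, 0, -6, 1]
/      : [-6, 0, -6]
rot    : [0, -6, -6]
drop   : [0, -6]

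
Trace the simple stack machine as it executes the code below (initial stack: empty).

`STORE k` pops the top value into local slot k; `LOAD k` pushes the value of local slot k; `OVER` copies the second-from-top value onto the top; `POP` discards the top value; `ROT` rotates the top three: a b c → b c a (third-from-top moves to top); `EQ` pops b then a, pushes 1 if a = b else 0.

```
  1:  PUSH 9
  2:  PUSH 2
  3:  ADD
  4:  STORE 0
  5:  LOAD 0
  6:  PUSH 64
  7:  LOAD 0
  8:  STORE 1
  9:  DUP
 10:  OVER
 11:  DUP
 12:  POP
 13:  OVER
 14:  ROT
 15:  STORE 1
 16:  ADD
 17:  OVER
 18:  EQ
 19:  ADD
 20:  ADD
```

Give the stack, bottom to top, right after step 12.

[11, 64, 64, 64]

PUSH 9  → 9
PUSH 2  → 9 2
ADD     → 11
STORE 0 → (empty)
LOAD 0  → 11
PUSH 64 → 11 64
LOAD 0  → 11 64 11
STORE 1 → 11 64
DUP     → 11 64 64
OVER    → 11 64 64 64
DUP     → 11 64 64 64 64
POP     → 11 64 64 64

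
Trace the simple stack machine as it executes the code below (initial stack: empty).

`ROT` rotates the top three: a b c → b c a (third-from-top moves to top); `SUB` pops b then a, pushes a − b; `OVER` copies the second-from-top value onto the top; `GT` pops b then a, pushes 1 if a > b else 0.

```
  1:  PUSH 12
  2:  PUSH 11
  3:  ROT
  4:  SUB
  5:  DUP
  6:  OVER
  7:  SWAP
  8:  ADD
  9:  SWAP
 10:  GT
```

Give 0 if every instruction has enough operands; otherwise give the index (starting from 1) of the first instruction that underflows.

3

PUSH 12  12
PUSH 11  12 11
ROT  — needs 3 operands, stack has 2 → underflow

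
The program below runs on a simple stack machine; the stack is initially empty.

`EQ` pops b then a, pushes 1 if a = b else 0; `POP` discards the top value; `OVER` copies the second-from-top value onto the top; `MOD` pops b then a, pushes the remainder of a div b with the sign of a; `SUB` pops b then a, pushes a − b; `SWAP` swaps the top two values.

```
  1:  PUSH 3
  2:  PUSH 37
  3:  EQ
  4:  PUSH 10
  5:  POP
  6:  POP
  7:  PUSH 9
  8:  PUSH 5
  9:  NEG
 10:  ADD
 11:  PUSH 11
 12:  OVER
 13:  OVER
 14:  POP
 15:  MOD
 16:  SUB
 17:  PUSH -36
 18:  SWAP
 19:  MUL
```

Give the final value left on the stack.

PUSH 3   -> 3
PUSH 37  -> 3 37
EQ       -> 0
PUSH 10  -> 0 10
POP      -> 0
POP      -> (empty)
PUSH 9   -> 9
PUSH 5   -> 9 5
NEG      -> 9 -5
ADD      -> 4
PUSH 11  -> 4 11
OVER     -> 4 11 4
OVER     -> 4 11 4 11
POP      -> 4 11 4
MOD      -> 4 3
SUB      -> 1
PUSH -36 -> 1 -36
SWAP     -> -36 1
MUL      -> -36

-36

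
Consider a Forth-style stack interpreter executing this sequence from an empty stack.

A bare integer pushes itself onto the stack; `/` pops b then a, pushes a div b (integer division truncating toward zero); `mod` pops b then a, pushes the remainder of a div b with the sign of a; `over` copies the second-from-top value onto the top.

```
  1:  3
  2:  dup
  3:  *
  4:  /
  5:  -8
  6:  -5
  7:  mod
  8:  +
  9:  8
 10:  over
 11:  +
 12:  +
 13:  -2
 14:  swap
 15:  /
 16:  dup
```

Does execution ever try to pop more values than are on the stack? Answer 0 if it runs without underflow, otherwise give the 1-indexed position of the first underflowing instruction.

4

3    3
dup  3 3
*    9
/  — needs 2 operands, stack has 1 → underflow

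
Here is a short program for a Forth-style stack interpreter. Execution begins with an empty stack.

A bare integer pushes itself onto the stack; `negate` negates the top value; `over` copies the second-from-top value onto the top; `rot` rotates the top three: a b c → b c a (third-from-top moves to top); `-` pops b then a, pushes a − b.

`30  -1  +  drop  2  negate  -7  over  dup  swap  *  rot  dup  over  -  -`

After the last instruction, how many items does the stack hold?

30      30
-1      30 -1
+       29
drop    (empty)
2       2
negate  -2
-7      -2 -7
over    -2 -7 -2
dup     -2 -7 -2 -2
swap    -2 -7 -2 -2
*       -2 -7 4
rot     -7 4 -2
dup     -7 4 -2 -2
over    -7 4 -2 -2 -2
-       -7 4 -2 0
-       -7 4 -2

3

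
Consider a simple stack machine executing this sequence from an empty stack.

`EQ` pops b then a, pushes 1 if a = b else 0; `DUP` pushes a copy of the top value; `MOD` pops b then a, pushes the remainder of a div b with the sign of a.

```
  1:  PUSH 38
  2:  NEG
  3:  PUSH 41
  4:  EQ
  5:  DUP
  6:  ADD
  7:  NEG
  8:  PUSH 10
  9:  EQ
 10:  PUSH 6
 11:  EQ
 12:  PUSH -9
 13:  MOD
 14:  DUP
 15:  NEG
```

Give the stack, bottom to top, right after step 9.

[0]

PUSH 38 → 38
NEG     → -38
PUSH 41 → -38 41
EQ      → 0
DUP     → 0 0
ADD     → 0
NEG     → 0
PUSH 10 → 0 10
EQ      → 0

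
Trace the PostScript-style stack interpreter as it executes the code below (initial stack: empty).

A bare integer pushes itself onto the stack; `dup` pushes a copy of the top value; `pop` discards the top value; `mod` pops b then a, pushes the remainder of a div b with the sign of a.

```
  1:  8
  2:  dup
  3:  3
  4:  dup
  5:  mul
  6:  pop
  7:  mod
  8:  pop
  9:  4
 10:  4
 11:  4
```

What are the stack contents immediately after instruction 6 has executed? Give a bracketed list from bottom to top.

[8, 8]

8   → [8]
dup → [8, 8]
3   → [8, 8, 3]
dup → [8, 8, 3, 3]
mul → [8, 8, 9]
pop → [8, 8]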